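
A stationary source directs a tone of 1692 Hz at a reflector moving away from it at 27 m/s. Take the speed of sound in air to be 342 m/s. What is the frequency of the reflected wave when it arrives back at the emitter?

The reflector first receives the wave as a moving observer: f₁ = f₀ · (v − u)/v = 1692 × (342 − 27)/342 ≈ 1558 Hz.
The reflection then acts as a moving source: f₂ = f₁ · v/(v + u) ≈ 1444 Hz.
Equivalently f₂ = f₀ · (v − u)/(v + u).

1444 Hz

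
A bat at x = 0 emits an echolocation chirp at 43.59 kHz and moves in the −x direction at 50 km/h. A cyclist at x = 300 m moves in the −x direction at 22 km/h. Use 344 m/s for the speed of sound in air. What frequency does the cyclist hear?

50 km/h = 13.89 m/s; 22 km/h = 6.111 m/s.
The observer lies on the +x side, so the source is heading away from the observer and the observer is heading toward the source.
With source receding and observer approaching, f' = f · (v + v_o)/(v + v_s).
f' = 43.59 × (344 + 6.111)/(344 + 13.89) = 43.59 × 350.11/357.89 ≈ 42.6 kHz.

42.6 kHz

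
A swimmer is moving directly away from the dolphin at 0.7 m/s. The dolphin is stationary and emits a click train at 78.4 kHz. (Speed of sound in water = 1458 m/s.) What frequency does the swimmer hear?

78.4 kHz

Moving observer, stationary source: f' = f · (v − v_o)/v.
f' = 78.4 × (1458 − 0.7)/1458 = 78.4 × 1457.3/1458 ≈ 78.4 kHz.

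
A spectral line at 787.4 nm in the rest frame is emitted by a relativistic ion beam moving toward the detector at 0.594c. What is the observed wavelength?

397.4 nm

Relativistic Doppler for wavelength: λ' = λ₀ · √((1 − β)/(1 + β)).
λ' = 787.4 × √(0.4060/1.5940) = 787.4 × 0.50468 ≈ 397.4 nm.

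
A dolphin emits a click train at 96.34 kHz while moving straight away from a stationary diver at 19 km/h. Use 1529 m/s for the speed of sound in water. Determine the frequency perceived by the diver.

19 km/h = 5.278 m/s.
With the source moving away from a stationary observer, f' = f · v/(v + v_s).
f' = 96.34 × 1529/(1529 + 5.278) = 96.34 × 1529/1534 ≈ 96.0 kHz.

96.0 kHz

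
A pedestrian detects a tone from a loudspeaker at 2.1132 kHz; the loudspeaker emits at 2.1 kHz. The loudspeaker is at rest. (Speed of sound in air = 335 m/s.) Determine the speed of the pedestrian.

f' > f, so the pedestrian is approaching.
f' = f · (v + v_o)/v ⇒ v_o = v · |f'/f − 1|.
v_o = 335 × |2.1132/2.1 − 1| = 335 × 0.006286 ≈ 2.11 m/s.

2.11 m/s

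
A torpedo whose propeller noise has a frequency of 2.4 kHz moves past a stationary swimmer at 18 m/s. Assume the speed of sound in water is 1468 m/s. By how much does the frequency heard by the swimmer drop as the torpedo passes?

Approaching: f₁ = f · v/(v − v_s) = 2.4 × 1468/1450 ≈ 2.4298 kHz.
Receding: f₂ = f · v/(v + v_s) = 2.4 × 1468/1486 ≈ 2.3709 kHz.
Drop: f₁ − f₂ = 2f·v·v_s/(v² − v_s²) = 2 × 2.4 × 1468 × 18/(1468² − 18²) ≈ 0.0589 kHz.

0.0589 kHz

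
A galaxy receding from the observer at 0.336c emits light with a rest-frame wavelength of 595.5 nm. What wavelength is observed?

Relativistic Doppler for wavelength: λ' = λ₀ · √((1 + β)/(1 − β)).
λ' = 595.5 × √(1.3360/0.6640) = 595.5 × 1.41847 ≈ 844.7 nm.

844.7 nm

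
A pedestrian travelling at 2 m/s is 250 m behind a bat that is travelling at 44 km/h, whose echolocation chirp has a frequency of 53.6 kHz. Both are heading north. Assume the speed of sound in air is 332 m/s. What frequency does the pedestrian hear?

52.0 kHz

44 km/h = 12.22 m/s.
The pedestrian is behind, so the bat is moving away from it while the pedestrian is moving toward the bat.
General Doppler shift: f' = f · (v + v_o)/(v + v_s).
f' = 53.6 × (332 + 2)/(332 + 12.22) = 53.6 × 334/344.22 ≈ 52.0 kHz.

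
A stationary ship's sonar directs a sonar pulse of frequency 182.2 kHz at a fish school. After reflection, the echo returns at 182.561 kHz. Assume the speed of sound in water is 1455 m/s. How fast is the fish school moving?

Double Doppler shift off a moving reflector: f₂ = f₀ · (v + u)/(v − u) (u > 0 toward emitter).
Rearranging, u = v · (f₂ − f₀)/(f₂ + f₀) = 1455 × 0.361/364.761 ≈ 1.44 m/s.
So the fish school is moving at 1.44 m/s toward the emitter.

1.44 m/s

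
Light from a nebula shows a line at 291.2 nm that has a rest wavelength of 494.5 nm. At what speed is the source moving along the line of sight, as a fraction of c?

λ'/λ₀ = 0.5889 < 1 (blueshift), so the source is approaching.
λ'/λ₀ = √((1 − β)/(1 + β)) for an approaching source ⇒ β = (1 − r²)/(1 + r²) with r = λ'/λ₀.
β = (1 − 0.3468)/(1 + 0.3468) ≈ 0.485.

0.485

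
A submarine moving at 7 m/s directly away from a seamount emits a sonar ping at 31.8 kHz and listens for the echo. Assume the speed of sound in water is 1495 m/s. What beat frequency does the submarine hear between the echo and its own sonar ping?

296 Hz

The seamount receives the sound from a moving source: f₁ = f₀ · v/(v + v_e) = 31.8 × 1495/1502 ≈ 31.652 kHz.
On the return leg the submarine is a moving observer: f₂ = f₁ · (v − v_e)/v = 31.652 × 1488/1495 ≈ 31.504 kHz.
Equivalently f₂ = f₀ · (v − v_e)/(v + v_e).
Beat against the emitted tone (with f₀ = 31800 Hz): |f₂ − f₀| = 2v_e·f₀/(v + v_e) = 2 × 7 × 31800/1502 ≈ 296 Hz.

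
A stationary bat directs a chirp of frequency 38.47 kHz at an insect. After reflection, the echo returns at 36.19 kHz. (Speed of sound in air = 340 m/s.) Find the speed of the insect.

Double Doppler shift off a moving reflector: f₂ = f₀ · (v + u)/(v − u) (u > 0 toward emitter).
Rearranging, u = v · (f₂ − f₀)/(f₂ + f₀) = 340 × -2.28/74.66 ≈ -10.4 m/s.
So the insect is moving at 10.4 m/s away from the emitter.

10.4 m/s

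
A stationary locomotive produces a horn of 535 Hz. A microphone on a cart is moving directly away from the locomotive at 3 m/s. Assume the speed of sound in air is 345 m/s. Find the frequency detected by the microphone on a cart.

530 Hz

Moving observer, stationary source: f' = f · (v − v_o)/v.
f' = 535 × (345 − 3)/345 = 535 × 342/345 ≈ 530 Hz.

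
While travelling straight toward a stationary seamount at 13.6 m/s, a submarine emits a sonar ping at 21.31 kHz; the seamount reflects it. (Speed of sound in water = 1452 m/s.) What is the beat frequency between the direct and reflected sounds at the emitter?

403 Hz

The seamount receives the sound from a moving source: f₁ = f₀ · v/(v − v_e) = 21.31 × 1452/1438.4 ≈ 21.511 kHz.
On the return leg the submarine is a moving observer: f₂ = f₁ · (v + v_e)/v = 21.511 × 1465.6/1452 ≈ 21.713 kHz.
Beat against the emitted tone (with f₀ = 21310 Hz): |f₂ − f₀| = 2v_e·f₀/(v − v_e) = 2 × 13.6 × 21310/1438.4 ≈ 403 Hz.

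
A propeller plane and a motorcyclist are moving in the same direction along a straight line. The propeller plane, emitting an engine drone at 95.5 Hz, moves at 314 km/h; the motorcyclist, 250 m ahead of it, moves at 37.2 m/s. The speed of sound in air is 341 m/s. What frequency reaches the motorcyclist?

114 Hz

314 km/h = 87.22 m/s.
The motorcyclist is ahead, so the propeller plane is moving toward it while the motorcyclist is moving away from the propeller plane.
With source approaching and observer receding, f' = f · (v − v_o)/(v − v_s).
f' = 95.5 × (341 − 37.2)/(341 − 87.22) = 95.5 × 303.8/253.78 ≈ 114 Hz.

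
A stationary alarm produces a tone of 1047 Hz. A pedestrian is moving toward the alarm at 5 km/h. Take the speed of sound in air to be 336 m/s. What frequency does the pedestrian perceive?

1051 Hz

5 km/h = 1.389 m/s.
Only the observer moves, toward the source, so f' = f · (v + v_o)/v.
f' = 1047 × (336 + 1.389)/336 = 1047 × 337.39/336 ≈ 1051 Hz.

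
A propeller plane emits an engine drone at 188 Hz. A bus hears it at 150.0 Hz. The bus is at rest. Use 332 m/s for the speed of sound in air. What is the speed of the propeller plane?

84 m/s

f' < f, so the propeller plane is receding.
f' = f · v/(v + v_s) ⇒ v_s = v · |1 − f/f'|.
v_s = 332 × |1 − 188/150.0| = 332 × 0.2533 ≈ 84 m/s.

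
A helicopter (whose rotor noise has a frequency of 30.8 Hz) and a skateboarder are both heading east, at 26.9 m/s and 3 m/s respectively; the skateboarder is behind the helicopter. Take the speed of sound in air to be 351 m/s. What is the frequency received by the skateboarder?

The skateboarder is behind, so the helicopter is moving away from it while the skateboarder is moving toward the helicopter.
Both move, so f' = f · (v + v_o)/(v + v_s).
f' = 30.8 × (351 + 3)/(351 + 26.9) = 30.8 × 354/377.9 ≈ 28.9 Hz.

28.9 Hz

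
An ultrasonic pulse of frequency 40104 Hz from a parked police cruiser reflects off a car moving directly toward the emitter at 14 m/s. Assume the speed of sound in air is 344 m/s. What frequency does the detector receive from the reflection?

43507 Hz

At the car (a moving observer), f₁ = f₀ · (v + u)/v = 40104 × 358/344 ≈ 41736 Hz.
On reflection it acts as a source moving toward the stationary detector: f₂ = f₁ · v/(v − u) = 41736 × 344/330 ≈ 43507 Hz.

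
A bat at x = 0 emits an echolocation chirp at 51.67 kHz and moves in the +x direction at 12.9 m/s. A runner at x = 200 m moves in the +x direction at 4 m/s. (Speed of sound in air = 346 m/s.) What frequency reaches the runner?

The observer lies on the +x side, so the source is heading toward the observer and the observer is heading away from the source.
Both move, so f' = f · (v − v_o)/(v − v_s).
f' = 51.67 × (346 − 4)/(346 − 12.9) = 51.67 × 342/333.1 ≈ 53.1 kHz.

53.1 kHz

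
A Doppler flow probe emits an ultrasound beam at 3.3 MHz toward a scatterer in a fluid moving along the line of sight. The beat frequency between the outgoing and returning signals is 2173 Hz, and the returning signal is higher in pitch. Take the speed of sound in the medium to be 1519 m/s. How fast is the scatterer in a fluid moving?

Double Doppler shift off a moving reflector: f₂ = f₀ · (v + u)/(v − u) (u > 0 toward emitter).
Returning signal is higher, so f₂ = f₀ + Δf = 3300000 + 2173 = 3302173 Hz.
Rearranging, u = v · (f₂ − f₀)/(f₂ + f₀) = 1519 × 2173/6602173 ≈ 0.50 m/s.
So the scatterer in a fluid is moving at 0.50 m/s toward the emitter.

0.50 m/s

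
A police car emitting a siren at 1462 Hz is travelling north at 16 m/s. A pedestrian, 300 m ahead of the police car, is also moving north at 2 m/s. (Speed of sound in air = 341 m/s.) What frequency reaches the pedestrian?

1525 Hz

The pedestrian is ahead, so the police car is moving toward it while the pedestrian is moving away from the police car.
General Doppler shift: f' = f · (v − v_o)/(v − v_s).
f' = 1462 × (341 − 2)/(341 − 16) = 1462 × 339/325 ≈ 1525 Hz.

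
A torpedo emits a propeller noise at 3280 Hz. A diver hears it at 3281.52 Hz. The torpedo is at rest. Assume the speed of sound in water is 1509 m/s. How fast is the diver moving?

0.70 m/s

f' > f, so the diver is approaching.
f' = f · (v + v_o)/v ⇒ v_o = v · |f'/f − 1|.
v_o = 1509 × |3281.52/3280 − 1| = 1509 × 0.0004634 ≈ 0.70 m/s.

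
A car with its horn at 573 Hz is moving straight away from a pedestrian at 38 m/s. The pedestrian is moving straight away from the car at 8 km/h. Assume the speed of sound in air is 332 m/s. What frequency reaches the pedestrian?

511 Hz

8 km/h = 2.222 m/s.
With source receding and observer receding, f' = f · (v − v_o)/(v + v_s).
f' = 573 × (332 − 2.222)/(332 + 38) = 573 × 329.78/370 ≈ 511 Hz.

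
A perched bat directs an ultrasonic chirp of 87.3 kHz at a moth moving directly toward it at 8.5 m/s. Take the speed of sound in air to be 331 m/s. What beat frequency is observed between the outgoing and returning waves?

The moth first receives the wave as a moving observer: f₁ = f₀ · (v + u)/v = 87.3 × (331 + 8.5)/331 ≈ 89.54 kHz.
The reflection then acts as a moving source: f₂ = f₁ · v/(v − u) ≈ 91.90 kHz.
Equivalently f₂ = f₀ · (v + u)/(v − u).
Beat frequency (with f₀ = 87300 Hz): |f₂ − f₀| = 2u·f₀/(v − u) = 2 × 8.5 × 87300/322.5 ≈ 4602 Hz.

4602 Hz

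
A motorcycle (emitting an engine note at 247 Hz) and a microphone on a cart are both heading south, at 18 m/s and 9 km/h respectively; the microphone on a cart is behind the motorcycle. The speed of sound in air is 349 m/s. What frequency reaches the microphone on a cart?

237 Hz

9 km/h = 2.5 m/s.
The microphone on a cart is behind, so the motorcycle is moving away from it while the microphone on a cart is moving toward the motorcycle.
General Doppler shift: f' = f · (v + v_o)/(v + v_s).
f' = 247 × (349 + 2.5)/(349 + 18) = 247 × 351.5/367 ≈ 237 Hz.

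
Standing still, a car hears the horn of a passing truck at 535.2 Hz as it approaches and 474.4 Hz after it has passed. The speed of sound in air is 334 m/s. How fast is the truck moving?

20.1 m/s

f₁/f₂ = (v + v_s)/(v − v_s), so v_s = v · (f₁ − f₂)/(f₁ + f₂).
v_s = 334 × (535.2 − 474.4)/(535.2 + 474.4) = 334 × 60.8/1009.6 ≈ 20.1 m/s.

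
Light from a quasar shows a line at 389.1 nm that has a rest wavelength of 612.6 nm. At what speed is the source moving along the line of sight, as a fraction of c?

0.425c

λ'/λ₀ = 0.6352 < 1 (blueshift), so the source is approaching.
λ'/λ₀ = √((1 − β)/(1 + β)) for an approaching source ⇒ β = (1 − r²)/(1 + r²) with r = λ'/λ₀.
β = (1 − 0.4034)/(1 + 0.4034) ≈ 0.425.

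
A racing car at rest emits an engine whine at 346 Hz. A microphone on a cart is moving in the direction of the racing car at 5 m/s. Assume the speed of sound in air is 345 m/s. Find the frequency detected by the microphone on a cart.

Only the observer moves, toward the source, so f' = f · (v + v_o)/v.
f' = 346 × (345 + 5)/345 = 346 × 350/345 ≈ 351 Hz.

351 Hz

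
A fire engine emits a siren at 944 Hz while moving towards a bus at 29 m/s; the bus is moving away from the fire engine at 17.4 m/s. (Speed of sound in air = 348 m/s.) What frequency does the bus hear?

Both move, so f' = f · (v − v_o)/(v − v_s).
f' = 944 × (348 − 17.4)/(348 − 29) = 944 × 330.6/319 ≈ 978 Hz.

978 Hz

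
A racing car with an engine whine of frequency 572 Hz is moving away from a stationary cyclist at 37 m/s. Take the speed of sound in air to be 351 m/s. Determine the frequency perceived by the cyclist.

With the source moving away from a stationary observer, f' = f · v/(v + v_s).
f' = 572 × 351/(351 + 37) = 572 × 351/388 ≈ 517 Hz.

517 Hz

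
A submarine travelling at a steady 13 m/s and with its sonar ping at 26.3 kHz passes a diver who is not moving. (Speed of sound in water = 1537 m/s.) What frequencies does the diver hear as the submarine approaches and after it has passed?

26.5 kHz approaching; 26.1 kHz receding

Approaching: f₁ = f · v/(v − v_s) = 26.3 × 1537/1524 ≈ 26.5 kHz.
Receding: f₂ = f · v/(v + v_s) = 26.3 × 1537/1550 ≈ 26.1 kHz.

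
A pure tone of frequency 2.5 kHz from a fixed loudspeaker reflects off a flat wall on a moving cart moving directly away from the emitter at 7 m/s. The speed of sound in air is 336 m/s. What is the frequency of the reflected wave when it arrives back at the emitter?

At the flat wall on a moving cart (a moving observer), f₁ = f₀ · (v − u)/v = 2.5 × 329/336 ≈ 2.45 kHz.
On reflection it acts as a source moving away from the stationary detector: f₂ = f₁ · v/(v + u) = 2.45 × 336/343 ≈ 2.40 kHz.

2.40 kHz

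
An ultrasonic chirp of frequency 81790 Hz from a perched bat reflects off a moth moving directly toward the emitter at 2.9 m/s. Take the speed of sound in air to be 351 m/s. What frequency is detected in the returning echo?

83153 Hz

The moth first receives the wave as a moving observer: f₁ = f₀ · (v + u)/v = 81790 × (351 + 2.9)/351 ≈ 82466 Hz.
The reflection then acts as a moving source: f₂ = f₁ · v/(v − u) ≈ 83153 Hz.
Equivalently f₂ = f₀ · (v + u)/(v − u).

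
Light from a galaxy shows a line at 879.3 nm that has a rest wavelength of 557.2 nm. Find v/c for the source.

0.427c

λ'/λ₀ = 1.5781 > 1 (redshift), so the source is receding.
λ'/λ₀ = √((1 + β)/(1 − β)) for a receding source ⇒ β = (r² − 1)/(r² + 1) with r = λ'/λ₀.
β = (2.4903 − 1)/(2.4903 + 1) ≈ 0.427.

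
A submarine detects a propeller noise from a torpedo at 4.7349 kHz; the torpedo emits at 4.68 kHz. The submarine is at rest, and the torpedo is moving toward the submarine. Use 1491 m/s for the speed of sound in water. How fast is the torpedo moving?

f' = f · v/(v − v_s) ⇒ v_s = v · |1 − f/f'|.
v_s = 1491 × |1 − 4.68/4.7349| = 1491 × 0.01159 ≈ 17.3 m/s.

17.3 m/s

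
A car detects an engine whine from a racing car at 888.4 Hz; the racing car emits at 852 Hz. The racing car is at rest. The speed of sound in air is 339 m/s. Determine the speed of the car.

f' > f, so the car is approaching.
f' = f · (v + v_o)/v ⇒ v_o = v · |f'/f − 1|.
v_o = 339 × |888.4/852 − 1| = 339 × 0.04272 ≈ 14.5 m/s.

14.5 m/s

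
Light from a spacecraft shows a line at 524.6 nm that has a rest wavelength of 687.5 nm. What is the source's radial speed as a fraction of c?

0.264c

λ'/λ₀ = 0.7631 < 1 (blueshift), so the source is approaching.
λ'/λ₀ = √((1 − β)/(1 + β)) for an approaching source ⇒ β = (1 − r²)/(1 + r²) with r = λ'/λ₀.
β = (1 − 0.5823)/(1 + 0.5823) ≈ 0.264.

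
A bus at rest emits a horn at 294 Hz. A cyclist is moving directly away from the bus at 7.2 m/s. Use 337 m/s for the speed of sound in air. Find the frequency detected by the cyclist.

Only the observer moves, away from the source, so f' = f · (v − v_o)/v.
f' = 294 × (337 − 7.2)/337 = 294 × 329.8/337 ≈ 288 Hz.

288 Hz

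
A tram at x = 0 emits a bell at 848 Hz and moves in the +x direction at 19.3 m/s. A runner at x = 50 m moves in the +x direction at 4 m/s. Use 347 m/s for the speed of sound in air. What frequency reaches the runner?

The observer lies on the +x side, so the source is heading toward the observer and the observer is heading away from the source.
With source approaching and observer receding, f' = f · (v − v_o)/(v − v_s).
f' = 848 × (347 − 4)/(347 − 19.3) = 848 × 343/327.7 ≈ 888 Hz.

888 Hz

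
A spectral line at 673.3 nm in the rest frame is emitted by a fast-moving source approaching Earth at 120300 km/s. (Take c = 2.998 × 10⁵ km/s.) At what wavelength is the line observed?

440.1 nm

β = v/c = 120300/299800 = 0.4013.
Relativistic Doppler for wavelength: λ' = λ₀ · √((1 − β)/(1 + β)).
λ' = 673.3 × √(0.5987/1.4013) = 673.3 × 0.65367 ≈ 440.1 nm.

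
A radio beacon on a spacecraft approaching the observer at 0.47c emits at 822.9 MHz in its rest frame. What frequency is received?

Relativistic Doppler for frequency: f' = f₀ · √((1 + β)/(1 − β)).
f' = 822.9 × √(1.4700/0.5300) = 822.9 × 1.66541 ≈ 1370.5 MHz.

1370.5 MHz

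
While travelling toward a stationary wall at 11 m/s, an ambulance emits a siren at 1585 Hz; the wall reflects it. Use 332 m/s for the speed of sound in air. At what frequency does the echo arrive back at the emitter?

The wall receives the sound from a moving source: f₁ = f₀ · v/(v − v_e) = 1585 × 332/321 ≈ 1639 Hz.
On the return leg the ambulance is a moving observer: f₂ = f₁ · (v + v_e)/v = 1639 × 343/332 ≈ 1694 Hz.
Equivalently f₂ = f₀ · (v + v_e)/(v − v_e).

1694 Hz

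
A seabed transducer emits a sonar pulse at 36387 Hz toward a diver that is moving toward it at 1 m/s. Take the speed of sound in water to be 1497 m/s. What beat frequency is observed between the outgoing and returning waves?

48.6 Hz

The diver first receives the wave as a moving observer: f₁ = f₀ · (v + u)/v = 36387 × (1497 + 1)/1497 ≈ 36411.3 Hz.
On reflection it acts as a source moving toward the stationary detector: f₂ = f₁ · v/(v − u) = 36411.3 × 1497/1496 ≈ 36435.6 Hz.
Equivalently f₂ = f₀ · (v + u)/(v − u).
Beat frequency: |f₂ − f₀| = 2u·f₀/(v − u) = 2 × 1 × 36387/1496 ≈ 48.6 Hz.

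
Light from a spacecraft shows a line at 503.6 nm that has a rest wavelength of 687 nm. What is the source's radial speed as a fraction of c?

0.301c

λ'/λ₀ = 0.7330 < 1 (blueshift), so the source is approaching.
λ'/λ₀ = √((1 − β)/(1 + β)) for an approaching source ⇒ β = (1 − r²)/(1 + r²) with r = λ'/λ₀.
β = (1 − 0.5374)/(1 + 0.5374) ≈ 0.301.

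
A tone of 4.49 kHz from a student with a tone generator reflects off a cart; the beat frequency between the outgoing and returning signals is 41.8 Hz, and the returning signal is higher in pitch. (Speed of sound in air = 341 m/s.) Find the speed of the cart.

1.58 m/s

Double Doppler shift off a moving reflector: f₂ = f₀ · (v + u)/(v − u) (u > 0 toward emitter).
Returning signal is higher, so f₂ = f₀ + Δf = 4490 + 41.8 = 4531.8 Hz.
Rearranging, u = v · (f₂ − f₀)/(f₂ + f₀) = 341 × 41.8/9021.8 ≈ 1.58 m/s.
So the cart is moving at 1.58 m/s toward the emitter.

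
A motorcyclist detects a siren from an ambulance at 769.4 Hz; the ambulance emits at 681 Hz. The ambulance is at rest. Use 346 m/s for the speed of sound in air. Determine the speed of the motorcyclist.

f' > f, so the motorcyclist is approaching.
f' = f · (v + v_o)/v ⇒ v_o = v · |f'/f − 1|.
v_o = 346 × |769.4/681 − 1| = 346 × 0.1298 ≈ 45 m/s.

45 m/s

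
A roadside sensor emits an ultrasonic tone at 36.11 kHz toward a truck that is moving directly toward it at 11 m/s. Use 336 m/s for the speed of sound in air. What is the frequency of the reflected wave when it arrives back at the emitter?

38.6 kHz

The truck first receives the wave as a moving observer: f₁ = f₀ · (v + u)/v = 36.11 × (336 + 11)/336 ≈ 37.3 kHz.
On reflection it acts as a source moving toward the stationary detector: f₂ = f₁ · v/(v − u) = 37.3 × 336/325 ≈ 38.6 kHz.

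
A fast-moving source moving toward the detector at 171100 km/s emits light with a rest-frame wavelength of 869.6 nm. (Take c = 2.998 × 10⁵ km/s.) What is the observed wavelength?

β = v/c = 171100/299800 = 0.5707.
Relativistic Doppler for wavelength: λ' = λ₀ · √((1 − β)/(1 + β)).
λ' = 869.6 × √(0.4293/1.5707) = 869.6 × 0.52279 ≈ 454.6 nm.

454.6 nm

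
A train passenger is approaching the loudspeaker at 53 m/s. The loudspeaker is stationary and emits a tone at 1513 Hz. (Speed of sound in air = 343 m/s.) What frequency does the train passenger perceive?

1747 Hz

Only the observer moves, toward the source, so f' = f · (v + v_o)/v.
f' = 1513 × (343 + 53)/343 = 1513 × 396/343 ≈ 1747 Hz.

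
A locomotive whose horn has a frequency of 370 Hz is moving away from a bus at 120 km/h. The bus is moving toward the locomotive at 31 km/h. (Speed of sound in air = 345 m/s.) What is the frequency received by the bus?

120 km/h = 33.33 m/s; 31 km/h = 8.611 m/s.
General Doppler shift: f' = f · (v + v_o)/(v + v_s).
f' = 370 × (345 + 8.611)/(345 + 33.33) = 370 × 353.61/378.33 ≈ 346 Hz.

346 Hz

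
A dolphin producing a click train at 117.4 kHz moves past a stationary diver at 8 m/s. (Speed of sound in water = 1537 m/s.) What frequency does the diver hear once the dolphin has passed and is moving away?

116.8 kHz

Receding: f₂ = f · v/(v + v_s) = 117.4 × 1537/1545 ≈ 116.8 kHz.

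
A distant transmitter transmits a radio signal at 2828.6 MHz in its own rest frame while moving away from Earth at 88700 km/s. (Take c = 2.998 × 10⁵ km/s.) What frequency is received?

2085.1 MHz

β = v/c = 88700/299800 = 0.2959.
Relativistic Doppler for frequency: f' = f₀ · √((1 − β)/(1 + β)).
f' = 2828.6 × √(0.7041/1.2959) = 2828.6 × 0.73714 ≈ 2085.1 MHz.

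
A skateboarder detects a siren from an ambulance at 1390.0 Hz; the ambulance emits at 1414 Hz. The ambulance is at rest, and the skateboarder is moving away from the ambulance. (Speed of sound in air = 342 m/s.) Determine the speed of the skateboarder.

5.8 m/s

f' = f · (v − v_o)/v ⇒ v_o = v · |f'/f − 1|.
v_o = 342 × |1390.0/1414 − 1| = 342 × 0.01697 ≈ 5.8 m/s.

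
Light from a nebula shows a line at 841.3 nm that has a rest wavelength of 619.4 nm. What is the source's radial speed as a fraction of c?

λ'/λ₀ = 1.3582 > 1 (redshift), so the source is receding.
λ'/λ₀ = √((1 + β)/(1 − β)) for a receding source ⇒ β = (r² − 1)/(r² + 1) with r = λ'/λ₀.
β = (1.8448 − 1)/(1.8448 + 1) ≈ 0.297.

0.297c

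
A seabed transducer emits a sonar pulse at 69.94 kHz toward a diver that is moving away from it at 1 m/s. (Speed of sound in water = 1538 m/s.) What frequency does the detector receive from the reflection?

69.8 kHz

The diver first receives the wave as a moving observer: f₁ = f₀ · (v − u)/v = 69.94 × (1538 − 1)/1538 ≈ 69.9 kHz.
The reflection then acts as a moving source: f₂ = f₁ · v/(v + u) ≈ 69.8 kHz.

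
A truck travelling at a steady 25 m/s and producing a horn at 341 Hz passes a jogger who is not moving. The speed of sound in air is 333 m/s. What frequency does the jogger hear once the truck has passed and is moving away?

317 Hz

Receding: f₂ = f · v/(v + v_s) = 341 × 333/358 ≈ 317 Hz.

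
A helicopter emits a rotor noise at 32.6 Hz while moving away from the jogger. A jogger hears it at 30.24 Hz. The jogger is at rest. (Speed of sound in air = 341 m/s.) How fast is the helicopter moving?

f' = f · v/(v + v_s) ⇒ v_s = v · |1 − f/f'|.
v_s = 341 × |1 − 32.6/30.24| = 341 × 0.07804 ≈ 27 m/s.

27 m/s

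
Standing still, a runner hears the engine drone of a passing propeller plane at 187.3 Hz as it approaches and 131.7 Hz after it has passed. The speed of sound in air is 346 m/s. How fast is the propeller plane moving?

f₁/f₂ = (v + v_s)/(v − v_s), so v_s = v · (f₁ − f₂)/(f₁ + f₂).
v_s = 346 × (187.3 − 131.7)/(187.3 + 131.7) = 346 × 55.6/319.0 ≈ 60 m/s.

60 m/s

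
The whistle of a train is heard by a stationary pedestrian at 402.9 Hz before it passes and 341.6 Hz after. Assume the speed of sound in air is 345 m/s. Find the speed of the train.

f₁/f₂ = (v + v_s)/(v − v_s), so v_s = v · (f₁ − f₂)/(f₁ + f₂).
v_s = 345 × (402.9 − 341.6)/(402.9 + 341.6) = 345 × 61.3/744.5 ≈ 28 m/s.

28 m/s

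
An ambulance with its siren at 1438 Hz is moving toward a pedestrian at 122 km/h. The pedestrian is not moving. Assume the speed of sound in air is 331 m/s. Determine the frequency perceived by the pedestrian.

122 km/h = 33.89 m/s.
With the source moving toward a stationary observer, f' = f · v/(v − v_s).
f' = 1438 × 331/(331 − 33.89) = 1438 × 331/297.1 ≈ 1602 Hz.

1602 Hz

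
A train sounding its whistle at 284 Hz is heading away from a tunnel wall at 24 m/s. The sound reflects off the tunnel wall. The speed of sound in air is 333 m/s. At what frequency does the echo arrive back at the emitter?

The tunnel wall receives the sound from a moving source: f₁ = f₀ · v/(v + v_e) = 284 × 333/357 ≈ 265 Hz.
On the return leg the train is a moving observer: f₂ = f₁ · (v − v_e)/v = 265 × 309/333 ≈ 246 Hz.

246 Hz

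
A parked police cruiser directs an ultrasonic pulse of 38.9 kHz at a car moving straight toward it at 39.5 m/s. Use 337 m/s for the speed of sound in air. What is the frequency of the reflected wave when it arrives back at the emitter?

49.2 kHz

At the car (a moving observer), f₁ = f₀ · (v + u)/v = 38.9 × 376.5/337 ≈ 43.5 kHz.
On reflection it acts as a source moving toward the stationary detector: f₂ = f₁ · v/(v − u) = 43.5 × 337/297.5 ≈ 49.2 kHz.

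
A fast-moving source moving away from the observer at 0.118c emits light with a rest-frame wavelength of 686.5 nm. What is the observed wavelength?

Relativistic Doppler for wavelength: λ' = λ₀ · √((1 + β)/(1 − β)).
λ' = 686.5 × √(1.1180/0.8820) = 686.5 × 1.12587 ≈ 772.9 nm.

772.9 nm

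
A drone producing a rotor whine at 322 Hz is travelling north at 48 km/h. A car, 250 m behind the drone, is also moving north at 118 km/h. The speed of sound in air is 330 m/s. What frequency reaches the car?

340 Hz

48 km/h = 13.33 m/s; 118 km/h = 32.78 m/s.
The car is behind, so the drone is moving away from it while the car is moving toward the drone.
Both move, so f' = f · (v + v_o)/(v + v_s).
f' = 322 × (330 + 32.78)/(330 + 13.33) = 322 × 362.78/343.33 ≈ 340 Hz.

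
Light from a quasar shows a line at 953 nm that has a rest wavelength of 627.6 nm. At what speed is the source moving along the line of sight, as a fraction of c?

0.395

λ'/λ₀ = 1.5185 > 1 (redshift), so the source is receding.
λ'/λ₀ = √((1 + β)/(1 − β)) for a receding source ⇒ β = (r² − 1)/(r² + 1) with r = λ'/λ₀.
β = (2.3058 − 1)/(2.3058 + 1) ≈ 0.395.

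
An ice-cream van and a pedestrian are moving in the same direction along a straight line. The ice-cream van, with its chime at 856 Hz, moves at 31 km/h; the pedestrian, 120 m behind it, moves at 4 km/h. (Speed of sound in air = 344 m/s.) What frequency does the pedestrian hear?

838 Hz

31 km/h = 8.611 m/s; 4 km/h = 1.111 m/s.
The pedestrian is behind, so the ice-cream van is moving away from it while the pedestrian is moving toward the ice-cream van.
Both move, so f' = f · (v + v_o)/(v + v_s).
f' = 856 × (344 + 1.111)/(344 + 8.611) = 856 × 345.11/352.61 ≈ 838 Hz.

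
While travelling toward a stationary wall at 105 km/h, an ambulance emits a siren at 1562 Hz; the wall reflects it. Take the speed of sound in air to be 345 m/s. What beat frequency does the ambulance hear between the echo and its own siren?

288 Hz

105 km/h = 29.17 m/s.
The wall receives the sound from a moving source: f₁ = f₀ · v/(v − v_e) = 1562 × 345/315.83 ≈ 1706 Hz.
On the return leg the ambulance is a moving observer: f₂ = f₁ · (v + v_e)/v = 1706 × 374.17/345 ≈ 1850 Hz.
Equivalently f₂ = f₀ · (v + v_e)/(v − v_e).
Beat against the emitted tone: |f₂ − f₀| = 2v_e·f₀/(v − v_e) = 2 × 29.17 × 1562/315.83 ≈ 288 Hz.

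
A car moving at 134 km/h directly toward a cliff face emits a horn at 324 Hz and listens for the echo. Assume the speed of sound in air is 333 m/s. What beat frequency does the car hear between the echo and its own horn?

82 Hz

134 km/h = 37.22 m/s.
The cliff face receives the sound from a moving source: f₁ = f₀ · v/(v − v_e) = 324 × 333/295.78 ≈ 364.8 Hz.
On the return leg the car is a moving observer: f₂ = f₁ · (v + v_e)/v = 364.8 × 370.22/333 ≈ 405.5 Hz.
Equivalently f₂ = f₀ · (v + v_e)/(v − v_e).
Beat against the emitted tone: |f₂ − f₀| = 2v_e·f₀/(v − v_e) = 2 × 37.22 × 324/295.78 ≈ 82 Hz.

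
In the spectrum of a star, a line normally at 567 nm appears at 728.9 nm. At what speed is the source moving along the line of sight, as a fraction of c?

0.246

λ'/λ₀ = 1.2855 > 1 (redshift), so the source is receding.
λ'/λ₀ = √((1 + β)/(1 − β)) for a receding source ⇒ β = (r² − 1)/(r² + 1) with r = λ'/λ₀.
β = (1.6526 − 1)/(1.6526 + 1) ≈ 0.246.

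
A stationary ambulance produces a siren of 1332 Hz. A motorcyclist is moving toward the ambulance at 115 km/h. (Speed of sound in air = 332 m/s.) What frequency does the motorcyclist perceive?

1460 Hz

115 km/h = 31.94 m/s.
Only the observer moves, toward the source, so f' = f · (v + v_o)/v.
f' = 1332 × (332 + 31.94)/332 = 1332 × 363.94/332 ≈ 1460 Hz.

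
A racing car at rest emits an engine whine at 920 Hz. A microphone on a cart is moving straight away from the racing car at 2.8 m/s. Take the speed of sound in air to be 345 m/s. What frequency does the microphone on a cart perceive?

913 Hz

Moving observer, stationary source: f' = f · (v − v_o)/v.
f' = 920 × (345 − 2.8)/345 = 920 × 342.2/345 ≈ 913 Hz.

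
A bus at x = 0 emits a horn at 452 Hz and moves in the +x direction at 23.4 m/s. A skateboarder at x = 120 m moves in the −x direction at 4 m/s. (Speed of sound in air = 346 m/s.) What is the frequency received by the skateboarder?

The observer lies on the +x side, so the source is heading toward the observer and the observer is heading toward the source.
With source approaching and observer approaching, f' = f · (v + v_o)/(v − v_s).
f' = 452 × (346 + 4)/(346 − 23.4) = 452 × 350/322.6 ≈ 490 Hz.

490 Hz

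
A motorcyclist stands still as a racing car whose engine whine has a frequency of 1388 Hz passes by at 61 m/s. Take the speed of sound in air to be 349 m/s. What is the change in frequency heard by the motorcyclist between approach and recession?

Approaching: f₁ = f · v/(v − v_s) = 1388 × 349/288 ≈ 1682 Hz.
Receding: f₂ = f · v/(v + v_s) = 1388 × 349/410 ≈ 1181 Hz.
Drop: f₁ − f₂ = 2f·v·v_s/(v² − v_s²) = 2 × 1388 × 349 × 61/(349² − 61²) ≈ 500 Hz.

500 Hz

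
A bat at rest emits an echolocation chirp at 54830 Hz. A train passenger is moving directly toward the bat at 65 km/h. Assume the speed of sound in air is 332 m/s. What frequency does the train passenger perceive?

57812 Hz

65 km/h = 18.06 m/s.
Moving observer, stationary source: f' = f · (v + v_o)/v.
f' = 54830 × (332 + 18.06)/332 = 54830 × 350.06/332 ≈ 57812 Hz.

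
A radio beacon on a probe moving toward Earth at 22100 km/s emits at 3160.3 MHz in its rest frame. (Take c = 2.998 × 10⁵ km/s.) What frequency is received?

β = v/c = 22100/299800 = 0.0737.
Relativistic Doppler for frequency: f' = f₀ · √((1 + β)/(1 − β)).
f' = 3160.3 × √(1.0737/0.9263) = 3160.3 × 1.07665 ≈ 3402.5 MHz.

3402.5 MHz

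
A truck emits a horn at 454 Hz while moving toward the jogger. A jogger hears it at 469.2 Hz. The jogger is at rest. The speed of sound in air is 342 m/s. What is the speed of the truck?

11.1 m/s

f' = f · v/(v − v_s) ⇒ v_s = v · |1 − f/f'|.
v_s = 342 × |1 − 454/469.2| = 342 × 0.0324 ≈ 11.1 m/s.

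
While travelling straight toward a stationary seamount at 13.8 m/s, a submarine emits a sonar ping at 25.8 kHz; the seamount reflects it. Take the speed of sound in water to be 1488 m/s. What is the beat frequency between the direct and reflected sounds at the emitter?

483 Hz

The seamount receives the sound from a moving source: f₁ = f₀ · v/(v − v_e) = 25.8 × 1488/1474.2 ≈ 26.042 kHz.
On the return leg the submarine is a moving observer: f₂ = f₁ · (v + v_e)/v = 26.042 × 1501.8/1488 ≈ 26.283 kHz.
Equivalently f₂ = f₀ · (v + v_e)/(v − v_e).
Beat against the emitted tone (with f₀ = 25800 Hz): |f₂ − f₀| = 2v_e·f₀/(v − v_e) = 2 × 13.8 × 25800/1474.2 ≈ 483 Hz.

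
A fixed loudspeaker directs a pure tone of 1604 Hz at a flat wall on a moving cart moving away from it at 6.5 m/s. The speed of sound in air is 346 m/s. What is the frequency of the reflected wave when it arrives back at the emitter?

1545 Hz

At the flat wall on a moving cart (a moving observer), f₁ = f₀ · (v − u)/v = 1604 × 339.5/346 ≈ 1574 Hz.
On reflection it acts as a source moving away from the stationary detector: f₂ = f₁ · v/(v + u) = 1574 × 346/352.5 ≈ 1545 Hz.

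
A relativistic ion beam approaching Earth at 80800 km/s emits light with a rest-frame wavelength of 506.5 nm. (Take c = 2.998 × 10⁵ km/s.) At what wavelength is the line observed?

β = v/c = 80800/299800 = 0.2695.
Relativistic Doppler for wavelength: λ' = λ₀ · √((1 − β)/(1 + β)).
λ' = 506.5 × √(0.7305/1.2695) = 506.5 × 0.75856 ≈ 384.2 nm.

384.2 nm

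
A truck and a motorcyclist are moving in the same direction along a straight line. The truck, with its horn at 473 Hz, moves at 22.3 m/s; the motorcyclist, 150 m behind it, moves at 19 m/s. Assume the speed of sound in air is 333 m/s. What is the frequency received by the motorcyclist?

The motorcyclist is behind, so the truck is moving away from it while the motorcyclist is moving toward the truck.
Both move, so f' = f · (v + v_o)/(v + v_s).
f' = 473 × (333 + 19)/(333 + 22.3) = 473 × 352/355.3 ≈ 469 Hz.

469 Hz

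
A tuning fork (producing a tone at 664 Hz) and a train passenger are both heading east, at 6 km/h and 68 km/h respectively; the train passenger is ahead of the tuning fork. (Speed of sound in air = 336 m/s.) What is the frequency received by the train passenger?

6 km/h = 1.667 m/s; 68 km/h = 18.89 m/s.
The train passenger is ahead, so the tuning fork is moving toward it while the train passenger is moving away from the tuning fork.
Both move, so f' = f · (v − v_o)/(v − v_s).
f' = 664 × (336 − 18.89)/(336 − 1.667) = 664 × 317.11/334.33 ≈ 630 Hz.

630 Hz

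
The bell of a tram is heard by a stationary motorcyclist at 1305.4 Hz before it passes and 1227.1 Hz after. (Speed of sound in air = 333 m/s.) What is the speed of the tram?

10.3 m/s

f₁/f₂ = (v + v_s)/(v − v_s), so v_s = v · (f₁ − f₂)/(f₁ + f₂).
v_s = 333 × (1305.4 − 1227.1)/(1305.4 + 1227.1) = 333 × 78.3/2532.5 ≈ 10.3 m/s.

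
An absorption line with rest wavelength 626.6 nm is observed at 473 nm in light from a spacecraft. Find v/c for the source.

λ'/λ₀ = 0.7549 < 1 (blueshift), so the source is approaching.
λ'/λ₀ = √((1 − β)/(1 + β)) for an approaching source ⇒ β = (1 − r²)/(1 + r²) with r = λ'/λ₀.
β = (1 − 0.5698)/(1 + 0.5698) ≈ 0.274.

0.274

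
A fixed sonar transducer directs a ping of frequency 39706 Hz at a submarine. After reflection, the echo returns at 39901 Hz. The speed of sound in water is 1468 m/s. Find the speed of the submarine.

3.6 m/s

Double Doppler shift off a moving reflector: f₂ = f₀ · (v + u)/(v − u) (u > 0 toward emitter).
Rearranging, u = v · (f₂ − f₀)/(f₂ + f₀) = 1468 × 195/79607 ≈ 3.6 m/s.
So the submarine is moving at 3.6 m/s toward the emitter.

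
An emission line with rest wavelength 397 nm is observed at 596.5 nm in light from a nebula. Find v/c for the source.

0.386c

λ'/λ₀ = 1.5025 > 1 (redshift), so the source is receding.
λ'/λ₀ = √((1 + β)/(1 − β)) for a receding source ⇒ β = (r² − 1)/(r² + 1) with r = λ'/λ₀.
β = (2.2576 − 1)/(2.2576 + 1) ≈ 0.386.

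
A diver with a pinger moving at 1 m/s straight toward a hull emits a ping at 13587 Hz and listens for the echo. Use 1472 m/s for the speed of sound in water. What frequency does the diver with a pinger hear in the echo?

13605 Hz

The hull receives the sound from a moving source: f₁ = f₀ · v/(v − v_e) = 13587 × 1472/1471 ≈ 13596 Hz.
On the return leg the diver with a pinger is a moving observer: f₂ = f₁ · (v + v_e)/v = 13596 × 1473/1472 ≈ 13605 Hz.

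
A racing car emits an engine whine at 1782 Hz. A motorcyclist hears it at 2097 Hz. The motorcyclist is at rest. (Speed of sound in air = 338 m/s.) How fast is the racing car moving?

f' > f, so the racing car is approaching.
f' = f · v/(v − v_s) ⇒ v_s = v · |1 − f/f'|.
v_s = 338 × |1 − 1782/2097| = 338 × 0.1502 ≈ 51 m/s.

51 m/s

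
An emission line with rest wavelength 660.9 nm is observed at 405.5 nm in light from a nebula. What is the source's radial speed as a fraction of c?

λ'/λ₀ = 0.6136 < 1 (blueshift), so the source is approaching.
λ'/λ₀ = √((1 − β)/(1 + β)) for an approaching source ⇒ β = (1 − r²)/(1 + r²) with r = λ'/λ₀.
β = (1 − 0.3765)/(1 + 0.3765) ≈ 0.453.

0.453c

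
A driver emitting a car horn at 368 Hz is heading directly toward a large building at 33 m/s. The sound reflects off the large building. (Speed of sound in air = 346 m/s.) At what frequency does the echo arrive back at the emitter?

The large building receives the sound from a moving source: f₁ = f₀ · v/(v − v_e) = 368 × 346/313 ≈ 407 Hz.
On the return leg the driver is a moving observer: f₂ = f₁ · (v + v_e)/v = 407 × 379/346 ≈ 446 Hz.

446 Hz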